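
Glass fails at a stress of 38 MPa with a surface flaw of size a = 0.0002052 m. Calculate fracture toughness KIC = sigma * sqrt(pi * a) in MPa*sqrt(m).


Fracture toughness: KIC = sigma * sqrt(pi * a)
  pi * a = pi * 0.0002052 = 0.000644655
  sqrt(pi * a) = 0.02539
  KIC = 38 * 0.02539 = 0.965 MPa*sqrt(m)

0.965 MPa*sqrt(m)


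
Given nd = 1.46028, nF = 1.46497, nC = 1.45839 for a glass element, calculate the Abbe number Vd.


Abbe number formula: Vd = (nd - 1) / (nF - nC)
  nd - 1 = 1.46028 - 1 = 0.46028
  nF - nC = 1.46497 - 1.45839 = 0.00658
  Vd = 0.46028 / 0.00658 = 69.95

69.95


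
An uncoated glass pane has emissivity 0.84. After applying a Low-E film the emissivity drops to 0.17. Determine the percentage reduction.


Percentage reduction = (1 - coated/uncoated) * 100
  Ratio = 0.17 / 0.84 = 0.2024
  Reduction = (1 - 0.2024) * 100 = 79.8%

79.8%


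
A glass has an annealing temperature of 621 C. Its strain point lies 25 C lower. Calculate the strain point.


Strain point = annealing point - difference:
  T_strain = 621 - 25 = 596 C

596 C


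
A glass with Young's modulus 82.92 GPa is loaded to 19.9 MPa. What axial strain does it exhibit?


Rearrange E = sigma / epsilon:
  epsilon = sigma / E
  E (MPa) = 82.92 * 1000 = 82920
  epsilon = 19.9 / 82920 = 0.00024

0.00024


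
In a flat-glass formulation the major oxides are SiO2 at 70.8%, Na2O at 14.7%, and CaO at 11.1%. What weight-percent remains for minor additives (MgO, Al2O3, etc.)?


Sum the three major oxides:
  SiO2 + Na2O + CaO = 70.8 + 14.7 + 11.1 = 96.6%
Subtract from 100%:
  Others = 100 - 96.6 = 3.4%

3.4%


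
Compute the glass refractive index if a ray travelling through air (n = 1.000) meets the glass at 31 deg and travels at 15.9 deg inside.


Apply Snell's law: n1 * sin(theta1) = n2 * sin(theta2)
  n2 = n1 * sin(theta1) / sin(theta2)
  sin(31) = 0.515038
  sin(15.9) = 0.273959
  n2 = 1.000 * 0.515038 / 0.273959 = 1.88

1.88


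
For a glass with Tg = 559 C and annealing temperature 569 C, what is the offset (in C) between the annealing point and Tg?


Offset = T_anneal - Tg:
  offset = 569 - 559 = 10 C

10 C


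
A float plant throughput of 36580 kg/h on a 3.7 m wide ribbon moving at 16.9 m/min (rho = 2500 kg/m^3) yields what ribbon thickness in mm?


Ribbon cross-section from mass balance:
  Volume rate = throughput / density = 36580 / 2500 = 14.632 m^3/h
  thickness = volume rate / (speed * 60 * width), i.e.
  thickness = throughput / (60 * speed * width * density) * 1000
  thickness = 36580 / (60 * 16.9 * 3.7 * 2500) * 1000 = 3.9 mm

3.9 mm


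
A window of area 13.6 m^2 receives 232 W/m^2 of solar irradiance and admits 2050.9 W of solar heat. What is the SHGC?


Rearrange Q = Area * SHGC * Irradiance:
  SHGC = Q / (Area * Irradiance)
  SHGC = 2050.9 / (13.6 * 232) = 0.65

0.65


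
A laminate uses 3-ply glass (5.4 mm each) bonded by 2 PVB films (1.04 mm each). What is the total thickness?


Total thickness = glass contribution + PVB contribution
  Glass: 3 * 5.4 = 16.2 mm
  PVB: 2 * 1.04 = 2.08 mm
  Total = 16.2 + 2.08 = 18.28 mm

18.28 mm


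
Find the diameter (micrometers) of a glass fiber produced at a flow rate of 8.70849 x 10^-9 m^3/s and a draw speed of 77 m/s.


Cross-sectional area from continuity:
  A = Q / v = 8.70849 x 10^-9 / 77 = 1.130973 x 10^-10 m^2
Diameter from circular cross-section:
  d = sqrt(4A / pi) * 10^6 (m -> um)
  d = sqrt(4 * 1.130973 x 10^-10 / pi) * 10^6 = 12.0 um

12.0 um


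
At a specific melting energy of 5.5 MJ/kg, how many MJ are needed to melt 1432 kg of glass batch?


Total energy = mass * specific energy
  E = 1432 * 5.5 = 7876 MJ

7876 MJ


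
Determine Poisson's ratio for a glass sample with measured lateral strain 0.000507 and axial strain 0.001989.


Poisson's ratio: nu = lateral strain / axial strain
  nu = 0.000507 / 0.001989 = 0.2549

0.2549


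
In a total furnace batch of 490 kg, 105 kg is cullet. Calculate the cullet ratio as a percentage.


Cullet ratio = (cullet mass / total batch mass) * 100
  Ratio = 105 / 490 * 100 = 21.43%

21.43%


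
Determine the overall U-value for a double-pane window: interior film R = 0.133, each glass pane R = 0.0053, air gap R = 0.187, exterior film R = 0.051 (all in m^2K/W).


Total thermal resistance (series):
  R_total = R_in + R_glass + R_air + R_glass + R_out
  R_total = 0.133 + 0.0053 + 0.187 + 0.0053 + 0.051 = 0.3816 m^2K/W
U-value = 1 / R_total = 1 / 0.3816 = 2.621 W/m^2K

2.621 W/m^2K


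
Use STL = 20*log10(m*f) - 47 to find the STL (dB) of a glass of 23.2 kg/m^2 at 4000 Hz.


Mass law: STL = 20 * log10(m * f) - 47
  m * f = 23.2 * 4000 = 92800
  log10(92800) = 4.96755
  STL = 20 * 4.96755 - 47 = 99.351 - 47 = 52.4 dB

52.4 dB


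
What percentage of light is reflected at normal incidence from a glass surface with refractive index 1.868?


Fresnel reflectance at normal incidence:
  R = ((n - 1)/(n + 1))^2
  (n - 1)/(n + 1) = (1.868 - 1)/(1.868 + 1) = 0.30265
  R = 0.30265^2 = 0.091597
  R(%) = 0.091597 * 100 = 9.16%

9.16%


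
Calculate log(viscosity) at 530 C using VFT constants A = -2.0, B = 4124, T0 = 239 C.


VFT equation: log(eta) = A + B / (T - T0)
  T - T0 = 530 - 239 = 291
  B / (T - T0) = 4124 / 291 = 14.172
  log(eta) = -2.0 + 14.172 = 12.172

12.172


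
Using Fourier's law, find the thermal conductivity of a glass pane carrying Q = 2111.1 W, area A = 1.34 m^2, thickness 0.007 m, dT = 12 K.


Fourier's law rearranged: k = Q * t / (A * dT)
  Numerator = 2111.1 * 0.007 = 14.7777
  Denominator = 1.34 * 12 = 16.08
  k = 14.7777 / 16.08 = 0.919 W/mK

0.919 W/mK


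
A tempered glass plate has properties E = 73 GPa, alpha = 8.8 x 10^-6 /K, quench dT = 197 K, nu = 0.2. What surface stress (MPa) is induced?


Tempering stress: sigma = E * alpha * dT / (1 - nu)
  E (MPa) = 73 * 1000 = 73000
  Numerator = 73000 * (8.8 x 10^-6) * 197 = 126.5528
  Denominator = 1 - 0.2 = 0.8
  sigma = 126.5528 / 0.8 = 158.2 MPa

158.2 MPa


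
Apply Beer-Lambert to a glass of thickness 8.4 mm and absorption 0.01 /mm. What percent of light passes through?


Beer-Lambert law: T = exp(-alpha * thickness)
  exponent = -0.01 * 8.4 = -0.084
  T = exp(-0.084) = 0.9194
  Percentage = 0.9194 * 100 = 91.94%

91.94%


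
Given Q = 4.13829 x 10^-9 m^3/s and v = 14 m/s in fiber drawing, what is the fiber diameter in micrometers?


Cross-sectional area from continuity:
  A = Q / v = 4.13829 x 10^-9 / 14 = 2.955921 x 10^-10 m^2
Diameter from circular cross-section:
  d = sqrt(4A / pi) * 10^6 (m -> um)
  d = sqrt(4 * 2.955921 x 10^-10 / pi) * 10^6 = 19.4 um

19.4 um


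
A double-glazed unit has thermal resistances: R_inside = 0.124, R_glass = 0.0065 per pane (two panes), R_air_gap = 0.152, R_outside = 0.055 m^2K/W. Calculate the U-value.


Total thermal resistance (series):
  R_total = R_in + R_glass + R_air + R_glass + R_out
  R_total = 0.124 + 0.0065 + 0.152 + 0.0065 + 0.055 = 0.344 m^2K/W
U-value = 1 / R_total = 1 / 0.344 = 2.907 W/m^2K

2.907 W/m^2K


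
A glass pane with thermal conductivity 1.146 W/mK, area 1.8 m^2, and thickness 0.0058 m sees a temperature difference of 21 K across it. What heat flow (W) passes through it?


Fourier's law: Q = k * A * dT / t
  Q = 1.146 * 1.8 * 21 / 0.0058
  Q = 43.3188 / 0.0058 = 7468.8 W

7468.8 W


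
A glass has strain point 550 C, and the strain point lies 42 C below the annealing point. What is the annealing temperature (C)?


T_anneal = T_strain + gap:
  T_anneal = 550 + 42 = 592 C

592 C


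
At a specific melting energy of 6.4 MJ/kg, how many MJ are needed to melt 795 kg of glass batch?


Total energy = mass * specific energy
  E = 795 * 6.4 = 5088 MJ

5088 MJ


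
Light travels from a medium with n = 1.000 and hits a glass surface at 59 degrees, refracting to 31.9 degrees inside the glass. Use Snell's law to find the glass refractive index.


Apply Snell's law: n1 * sin(theta1) = n2 * sin(theta2)
  n2 = n1 * sin(theta1) / sin(theta2)
  sin(59) = 0.857167
  sin(31.9) = 0.528438
  n2 = 1.000 * 0.857167 / 0.528438 = 1.6221

1.6221


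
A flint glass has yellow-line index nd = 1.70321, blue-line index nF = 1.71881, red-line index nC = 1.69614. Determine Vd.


Abbe number formula: Vd = (nd - 1) / (nF - nC)
  nd - 1 = 1.70321 - 1 = 0.70321
  nF - nC = 1.71881 - 1.69614 = 0.02267
  Vd = 0.70321 / 0.02267 = 31.02

31.02


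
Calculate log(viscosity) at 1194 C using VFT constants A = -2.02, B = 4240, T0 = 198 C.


VFT equation: log(eta) = A + B / (T - T0)
  T - T0 = 1194 - 198 = 996
  B / (T - T0) = 4240 / 996 = 4.257
  log(eta) = -2.02 + 4.257 = 2.237

2.237


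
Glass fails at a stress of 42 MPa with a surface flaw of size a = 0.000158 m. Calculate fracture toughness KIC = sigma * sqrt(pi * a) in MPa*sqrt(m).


Fracture toughness: KIC = sigma * sqrt(pi * a)
  pi * a = pi * 0.000158 = 0.000496372
  sqrt(pi * a) = 0.022279
  KIC = 42 * 0.022279 = 0.936 MPa*sqrt(m)

0.936 MPa*sqrt(m)


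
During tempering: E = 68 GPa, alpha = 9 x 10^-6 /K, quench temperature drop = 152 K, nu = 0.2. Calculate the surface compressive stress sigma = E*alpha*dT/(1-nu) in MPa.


Tempering stress: sigma = E * alpha * dT / (1 - nu)
  E (MPa) = 68 * 1000 = 68000
  Numerator = 68000 * (9 x 10^-6) * 152 = 93.024
  Denominator = 1 - 0.2 = 0.8
  sigma = 93.024 / 0.8 = 116.3 MPa

116.3 MPa


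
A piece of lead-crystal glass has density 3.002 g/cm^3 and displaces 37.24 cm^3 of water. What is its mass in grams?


Rearrange rho = m / V:
  m = rho * V
  m = 3.002 * 37.24 = 111.794 g

111.794 g


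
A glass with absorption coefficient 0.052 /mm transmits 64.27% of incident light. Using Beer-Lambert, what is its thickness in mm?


Rearrange T = exp(-alpha * thickness):
  thickness = -ln(T) / alpha
  T = 64.27/100 = 0.6427
  ln(T) = -0.44208
  -ln(T) = 0.44208
  thickness = 0.44208 / 0.052 = 8.5 mm

8.5 mm


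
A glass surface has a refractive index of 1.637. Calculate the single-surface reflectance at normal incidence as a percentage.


Fresnel reflectance at normal incidence:
  R = ((n - 1)/(n + 1))^2
  (n - 1)/(n + 1) = (1.637 - 1)/(1.637 + 1) = 0.241562
  R = 0.241562^2 = 0.0583522
  R(%) = 0.0583522 * 100 = 5.835%

5.835%


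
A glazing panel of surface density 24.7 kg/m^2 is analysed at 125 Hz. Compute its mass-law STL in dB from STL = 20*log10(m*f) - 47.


Mass law: STL = 20 * log10(m * f) - 47
  m * f = 24.7 * 125 = 3087.5
  log10(3087.5) = 3.48961
  STL = 20 * 3.48961 - 47 = 69.7922 - 47 = 22.8 dB

22.8 dB


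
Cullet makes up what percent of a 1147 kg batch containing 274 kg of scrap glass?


Cullet ratio = (cullet mass / total batch mass) * 100
  Ratio = 274 / 1147 * 100 = 23.89%

23.89%


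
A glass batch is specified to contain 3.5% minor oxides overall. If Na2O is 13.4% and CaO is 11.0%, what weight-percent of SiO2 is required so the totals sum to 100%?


Known pieces sum to 100%:
  SiO2 = 100 - (others + Na2O + CaO)
  SiO2 = 100 - (3.5 + 13.4 + 11.0) = 72.1%

72.1%


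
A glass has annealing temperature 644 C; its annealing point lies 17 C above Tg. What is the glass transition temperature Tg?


Rearrange T_anneal = Tg + offset for Tg:
  Tg = T_anneal - offset = 644 - 17 = 627 C

627 C


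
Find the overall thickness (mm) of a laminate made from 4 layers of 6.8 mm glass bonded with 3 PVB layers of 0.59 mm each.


Total thickness = glass contribution + PVB contribution
  Glass: 4 * 6.8 = 27.2 mm
  PVB: 3 * 0.59 = 1.77 mm
  Total = 27.2 + 1.77 = 28.97 mm

28.97 mm


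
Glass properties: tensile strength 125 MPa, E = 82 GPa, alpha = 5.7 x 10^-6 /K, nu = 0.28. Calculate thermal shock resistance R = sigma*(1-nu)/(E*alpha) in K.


Thermal shock resistance: R = sigma * (1 - nu) / (E * alpha)
  Numerator = 125 * (1 - 0.28) = 90.0
  Denominator = 82 * 1000 * (5.7 x 10^-6) = 0.4674
  R = 90.0 / 0.4674 = 192.6 K

192.6 K


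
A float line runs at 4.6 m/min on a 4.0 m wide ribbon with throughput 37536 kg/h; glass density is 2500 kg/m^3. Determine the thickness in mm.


Ribbon cross-section from mass balance:
  Volume rate = throughput / density = 37536 / 2500 = 15.0144 m^3/h
  thickness = volume rate / (speed * 60 * width), i.e.
  thickness = throughput / (60 * speed * width * density) * 1000
  thickness = 37536 / (60 * 4.6 * 4.0 * 2500) * 1000 = 13.6 mm

13.6 mm


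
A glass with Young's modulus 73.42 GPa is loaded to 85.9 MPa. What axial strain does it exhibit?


Rearrange E = sigma / epsilon:
  epsilon = sigma / E
  E (MPa) = 73.42 * 1000 = 73420
  epsilon = 85.9 / 73420 = 0.00117

0.00117


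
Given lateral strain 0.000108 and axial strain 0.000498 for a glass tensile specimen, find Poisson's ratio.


Poisson's ratio: nu = lateral strain / axial strain
  nu = 0.000108 / 0.000498 = 0.2169

0.2169


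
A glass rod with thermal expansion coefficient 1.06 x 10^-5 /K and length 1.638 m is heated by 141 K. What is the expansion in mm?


Thermal expansion formula: dL = alpha * L0 * dT
  dL = (1.06 x 10^-5) * 1.638 * 141 = 0.00244815 m
Convert to mm: 0.00244815 * 1000 = 2.4482 mm

2.4482 mm


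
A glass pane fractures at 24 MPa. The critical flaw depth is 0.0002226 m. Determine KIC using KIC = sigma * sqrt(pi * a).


Fracture toughness: KIC = sigma * sqrt(pi * a)
  pi * a = pi * 0.0002226 = 0.000699319
  sqrt(pi * a) = 0.026445
  KIC = 24 * 0.026445 = 0.635 MPa*sqrt(m)

0.635 MPa*sqrt(m)


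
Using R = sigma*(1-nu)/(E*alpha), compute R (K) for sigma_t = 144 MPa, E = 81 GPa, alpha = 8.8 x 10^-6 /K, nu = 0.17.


Thermal shock resistance: R = sigma * (1 - nu) / (E * alpha)
  Numerator = 144 * (1 - 0.17) = 119.52
  Denominator = 81 * 1000 * (8.8 x 10^-6) = 0.7128
  R = 119.52 / 0.7128 = 167.7 K

167.7 K


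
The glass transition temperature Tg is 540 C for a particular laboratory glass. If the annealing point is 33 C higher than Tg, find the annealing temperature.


The annealing temperature is Tg plus the offset:
  T_anneal = 540 + 33 = 573 C

573 C


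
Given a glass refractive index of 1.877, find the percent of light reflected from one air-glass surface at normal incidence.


Fresnel reflectance at normal incidence:
  R = ((n - 1)/(n + 1))^2
  (n - 1)/(n + 1) = (1.877 - 1)/(1.877 + 1) = 0.304831
  R = 0.304831^2 = 0.0929219
  R(%) = 0.0929219 * 100 = 9.292%

9.292%


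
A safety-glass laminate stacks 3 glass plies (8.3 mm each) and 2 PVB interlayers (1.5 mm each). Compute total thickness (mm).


Total thickness = glass contribution + PVB contribution
  Glass: 3 * 8.3 = 24.9 mm
  PVB: 2 * 1.5 = 3.0 mm
  Total = 24.9 + 3.0 = 27.9 mm

27.9 mm


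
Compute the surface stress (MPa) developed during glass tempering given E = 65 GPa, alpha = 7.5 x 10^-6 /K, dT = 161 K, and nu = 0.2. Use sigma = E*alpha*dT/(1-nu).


Tempering stress: sigma = E * alpha * dT / (1 - nu)
  E (MPa) = 65 * 1000 = 65000
  Numerator = 65000 * (7.5 x 10^-6) * 161 = 78.4875
  Denominator = 1 - 0.2 = 0.8
  sigma = 78.4875 / 0.8 = 98.1 MPa

98.1 MPa


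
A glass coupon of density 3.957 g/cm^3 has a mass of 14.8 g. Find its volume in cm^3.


Rearrange rho = m / V:
  V = m / rho
  V = 14.8 / 3.957 = 3.74 cm^3

3.74 cm^3


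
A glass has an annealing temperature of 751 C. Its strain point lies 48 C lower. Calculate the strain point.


Strain point = annealing point - difference:
  T_strain = 751 - 48 = 703 C

703 C


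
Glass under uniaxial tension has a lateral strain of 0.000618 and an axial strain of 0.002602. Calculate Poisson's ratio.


Poisson's ratio: nu = lateral strain / axial strain
  nu = 0.000618 / 0.002602 = 0.2375

0.2375


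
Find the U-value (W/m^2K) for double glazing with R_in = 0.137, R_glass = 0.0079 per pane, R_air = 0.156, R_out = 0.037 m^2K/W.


Total thermal resistance (series):
  R_total = R_in + R_glass + R_air + R_glass + R_out
  R_total = 0.137 + 0.0079 + 0.156 + 0.0079 + 0.037 = 0.3458 m^2K/W
U-value = 1 / R_total = 1 / 0.3458 = 2.892 W/m^2K

2.892 W/m^2K


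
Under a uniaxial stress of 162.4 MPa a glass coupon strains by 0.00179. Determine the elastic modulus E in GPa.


Young's modulus: E = stress / strain
  E = 162.4 MPa / 0.00179 = 90726.26 MPa
Convert to GPa: 90726.26 / 1000 = 90.73 GPa

90.73 GPa


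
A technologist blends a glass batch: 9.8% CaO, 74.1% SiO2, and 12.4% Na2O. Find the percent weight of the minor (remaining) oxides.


Sum the three major oxides:
  SiO2 + Na2O + CaO = 74.1 + 12.4 + 9.8 = 96.3%
Subtract from 100%:
  Others = 100 - 96.3 = 3.7%

3.7%


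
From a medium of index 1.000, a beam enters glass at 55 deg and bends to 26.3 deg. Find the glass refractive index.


Apply Snell's law: n1 * sin(theta1) = n2 * sin(theta2)
  n2 = n1 * sin(theta1) / sin(theta2)
  sin(55) = 0.819152
  sin(26.3) = 0.443071
  n2 = 1.000 * 0.819152 / 0.443071 = 1.8488

1.8488


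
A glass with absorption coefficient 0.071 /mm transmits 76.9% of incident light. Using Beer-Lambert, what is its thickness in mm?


Rearrange T = exp(-alpha * thickness):
  thickness = -ln(T) / alpha
  T = 76.9/100 = 0.769
  ln(T) = -0.26266
  -ln(T) = 0.26266
  thickness = 0.26266 / 0.071 = 3.7 mm

3.7 mm


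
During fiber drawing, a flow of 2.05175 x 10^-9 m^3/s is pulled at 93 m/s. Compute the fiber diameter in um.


Cross-sectional area from continuity:
  A = Q / v = 2.05175 x 10^-9 / 93 = 2.206183 x 10^-11 m^2
Diameter from circular cross-section:
  d = sqrt(4A / pi) * 10^6 (m -> um)
  d = sqrt(4 * 2.206183 x 10^-11 / pi) * 10^6 = 5.3 um

5.3 um


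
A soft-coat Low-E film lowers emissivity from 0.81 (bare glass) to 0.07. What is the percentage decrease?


Percentage reduction = (1 - coated/uncoated) * 100
  Ratio = 0.07 / 0.81 = 0.0864
  Reduction = (1 - 0.0864) * 100 = 91.4%

91.4%


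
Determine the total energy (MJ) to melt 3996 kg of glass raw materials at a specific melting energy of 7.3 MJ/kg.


Total energy = mass * specific energy
  E = 3996 * 7.3 = 29170.8 MJ

29170.8 MJ


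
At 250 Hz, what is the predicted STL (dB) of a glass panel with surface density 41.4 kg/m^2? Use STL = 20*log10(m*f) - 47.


Mass law: STL = 20 * log10(m * f) - 47
  m * f = 41.4 * 250 = 10350
  log10(10350) = 4.01494
  STL = 20 * 4.01494 - 47 = 80.2988 - 47 = 33.3 dB

33.3 dB


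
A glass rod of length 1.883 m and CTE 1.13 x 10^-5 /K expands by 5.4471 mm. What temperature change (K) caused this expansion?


Rearrange dL = alpha * L0 * dT for dT:
  dT = dL / (alpha * L0)
  dL (m) = 5.4471 / 1000 = 0.0054471
  dT = 0.0054471 / ((1.13 x 10^-5) * 1.883) = 256.0 K

256.0 K


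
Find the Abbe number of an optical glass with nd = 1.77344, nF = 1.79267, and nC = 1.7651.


Abbe number formula: Vd = (nd - 1) / (nF - nC)
  nd - 1 = 1.77344 - 1 = 0.77344
  nF - nC = 1.79267 - 1.7651 = 0.02757
  Vd = 0.77344 / 0.02757 = 28.05

28.05


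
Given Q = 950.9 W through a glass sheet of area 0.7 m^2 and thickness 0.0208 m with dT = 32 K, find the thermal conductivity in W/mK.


Fourier's law rearranged: k = Q * t / (A * dT)
  Numerator = 950.9 * 0.0208 = 19.77872
  Denominator = 0.7 * 32 = 22.4
  k = 19.77872 / 22.4 = 0.883 W/mK

0.883 W/mK


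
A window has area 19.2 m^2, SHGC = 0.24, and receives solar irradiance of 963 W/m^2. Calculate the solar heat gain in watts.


Solar heat gain: Q = Area * SHGC * Irradiance
  Q = 19.2 * 0.24 * 963 = 4437.5 W

4437.5 W


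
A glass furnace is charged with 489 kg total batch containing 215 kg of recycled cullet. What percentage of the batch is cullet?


Cullet ratio = (cullet mass / total batch mass) * 100
  Ratio = 215 / 489 * 100 = 43.97%

43.97%


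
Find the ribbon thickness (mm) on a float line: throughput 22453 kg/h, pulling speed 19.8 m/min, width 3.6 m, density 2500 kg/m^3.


Ribbon cross-section from mass balance:
  Volume rate = throughput / density = 22453 / 2500 = 8.9812 m^3/h
  thickness = volume rate / (speed * 60 * width), i.e.
  thickness = throughput / (60 * speed * width * density) * 1000
  thickness = 22453 / (60 * 19.8 * 3.6 * 2500) * 1000 = 2.1 mm

2.1 mm


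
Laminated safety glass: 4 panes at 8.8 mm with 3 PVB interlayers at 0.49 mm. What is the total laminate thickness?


Total thickness = glass contribution + PVB contribution
  Glass: 4 * 8.8 = 35.2 mm
  PVB: 3 * 0.49 = 1.47 mm
  Total = 35.2 + 1.47 = 36.67 mm

36.67 mm


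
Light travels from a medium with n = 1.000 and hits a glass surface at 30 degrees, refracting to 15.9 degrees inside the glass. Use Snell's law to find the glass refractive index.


Apply Snell's law: n1 * sin(theta1) = n2 * sin(theta2)
  n2 = n1 * sin(theta1) / sin(theta2)
  sin(30) = 0.5
  sin(15.9) = 0.273959
  n2 = 1.000 * 0.5 / 0.273959 = 1.8251

1.8251


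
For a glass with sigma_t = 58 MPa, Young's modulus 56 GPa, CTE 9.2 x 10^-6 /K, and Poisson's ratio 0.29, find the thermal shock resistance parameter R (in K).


Thermal shock resistance: R = sigma * (1 - nu) / (E * alpha)
  Numerator = 58 * (1 - 0.29) = 41.18
  Denominator = 56 * 1000 * (9.2 x 10^-6) = 0.5152
  R = 41.18 / 0.5152 = 79.9 K

79.9 K


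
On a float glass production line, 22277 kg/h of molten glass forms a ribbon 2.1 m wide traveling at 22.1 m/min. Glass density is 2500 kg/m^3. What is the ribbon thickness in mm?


Ribbon cross-section from mass balance:
  Volume rate = throughput / density = 22277 / 2500 = 8.9108 m^3/h
  thickness = volume rate / (speed * 60 * width), i.e.
  thickness = throughput / (60 * speed * width * density) * 1000
  thickness = 22277 / (60 * 22.1 * 2.1 * 2500) * 1000 = 3.2 mm

3.2 mm


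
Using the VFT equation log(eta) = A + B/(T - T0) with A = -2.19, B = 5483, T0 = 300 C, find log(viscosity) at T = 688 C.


VFT equation: log(eta) = A + B / (T - T0)
  T - T0 = 688 - 300 = 388
  B / (T - T0) = 5483 / 388 = 14.131
  log(eta) = -2.19 + 14.131 = 11.941

11.941


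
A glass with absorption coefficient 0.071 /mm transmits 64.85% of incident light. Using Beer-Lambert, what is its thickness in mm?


Rearrange T = exp(-alpha * thickness):
  thickness = -ln(T) / alpha
  T = 64.85/100 = 0.6485
  ln(T) = -0.43309
  -ln(T) = 0.43309
  thickness = 0.43309 / 0.071 = 6.1 mm

6.1 mm


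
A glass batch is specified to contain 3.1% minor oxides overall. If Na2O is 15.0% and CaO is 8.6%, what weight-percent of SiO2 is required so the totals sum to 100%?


Known pieces sum to 100%:
  SiO2 = 100 - (others + Na2O + CaO)
  SiO2 = 100 - (3.1 + 15.0 + 8.6) = 73.3%

73.3%


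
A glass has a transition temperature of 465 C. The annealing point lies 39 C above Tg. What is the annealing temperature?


The annealing temperature is Tg plus the offset:
  T_anneal = 465 + 39 = 504 C

504 C


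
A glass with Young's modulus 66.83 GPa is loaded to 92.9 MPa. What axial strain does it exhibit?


Rearrange E = sigma / epsilon:
  epsilon = sigma / E
  E (MPa) = 66.83 * 1000 = 66830
  epsilon = 92.9 / 66830 = 0.00139

0.00139


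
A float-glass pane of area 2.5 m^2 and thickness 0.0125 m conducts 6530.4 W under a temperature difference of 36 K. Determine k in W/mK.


Fourier's law rearranged: k = Q * t / (A * dT)
  Numerator = 6530.4 * 0.0125 = 81.63
  Denominator = 2.5 * 36 = 90.0
  k = 81.63 / 90.0 = 0.907 W/mK

0.907 W/mK


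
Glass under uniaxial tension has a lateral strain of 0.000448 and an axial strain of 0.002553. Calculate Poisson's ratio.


Poisson's ratio: nu = lateral strain / axial strain
  nu = 0.000448 / 0.002553 = 0.1755

0.1755


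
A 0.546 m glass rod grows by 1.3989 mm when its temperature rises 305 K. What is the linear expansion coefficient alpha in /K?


Rearrange dL = alpha * L0 * dT for alpha:
  alpha = dL / (L0 * dT)
  alpha = (1.3989 / 1000) / (0.546 * 305) = 0.0000084 /K = 8.4 x 10^-6 /K

8.4 x 10^-6 /K


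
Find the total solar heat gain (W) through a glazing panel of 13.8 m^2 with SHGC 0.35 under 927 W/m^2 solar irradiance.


Solar heat gain: Q = Area * SHGC * Irradiance
  Q = 13.8 * 0.35 * 927 = 4477.4 W

4477.4 W


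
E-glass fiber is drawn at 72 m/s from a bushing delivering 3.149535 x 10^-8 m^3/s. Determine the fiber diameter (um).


Cross-sectional area from continuity:
  A = Q / v = 3.149535 x 10^-8 / 72 = 4.374354 x 10^-10 m^2
Diameter from circular cross-section:
  d = sqrt(4A / pi) * 10^6 (m -> um)
  d = sqrt(4 * 4.374354 x 10^-10 / pi) * 10^6 = 23.6 um

23.6 um


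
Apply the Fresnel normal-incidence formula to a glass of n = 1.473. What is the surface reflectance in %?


Fresnel reflectance at normal incidence:
  R = ((n - 1)/(n + 1))^2
  (n - 1)/(n + 1) = (1.473 - 1)/(1.473 + 1) = 0.191266
  R = 0.191266^2 = 0.0365827
  R(%) = 0.0365827 * 100 = 3.658%

3.658%


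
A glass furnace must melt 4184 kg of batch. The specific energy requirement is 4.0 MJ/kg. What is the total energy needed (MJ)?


Total energy = mass * specific energy
  E = 4184 * 4.0 = 16736 MJ

16736 MJ


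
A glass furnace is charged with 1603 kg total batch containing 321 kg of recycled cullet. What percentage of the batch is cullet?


Cullet ratio = (cullet mass / total batch mass) * 100
  Ratio = 321 / 1603 * 100 = 20.02%

20.02%


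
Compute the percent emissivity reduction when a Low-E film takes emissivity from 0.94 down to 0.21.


Percentage reduction = (1 - coated/uncoated) * 100
  Ratio = 0.21 / 0.94 = 0.2234
  Reduction = (1 - 0.2234) * 100 = 77.7%

77.7%


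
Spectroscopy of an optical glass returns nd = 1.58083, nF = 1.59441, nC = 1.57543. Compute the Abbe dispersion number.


Abbe number formula: Vd = (nd - 1) / (nF - nC)
  nd - 1 = 1.58083 - 1 = 0.58083
  nF - nC = 1.59441 - 1.57543 = 0.01898
  Vd = 0.58083 / 0.01898 = 30.6

30.6


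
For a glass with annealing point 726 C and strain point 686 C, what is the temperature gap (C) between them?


Gap = T_anneal - T_strain:
  gap = 726 - 686 = 40 C

40 C


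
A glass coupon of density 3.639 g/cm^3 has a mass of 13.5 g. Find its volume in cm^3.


Rearrange rho = m / V:
  V = m / rho
  V = 13.5 / 3.639 = 3.71 cm^3

3.71 cm^3


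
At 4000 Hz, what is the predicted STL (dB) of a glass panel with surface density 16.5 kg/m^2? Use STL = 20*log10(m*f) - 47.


Mass law: STL = 20 * log10(m * f) - 47
  m * f = 16.5 * 4000 = 66000
  log10(66000) = 4.81954
  STL = 20 * 4.81954 - 47 = 96.3908 - 47 = 49.4 dB

49.4 dB


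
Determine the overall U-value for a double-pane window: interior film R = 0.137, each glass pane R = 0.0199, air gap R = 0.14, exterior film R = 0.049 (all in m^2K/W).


Total thermal resistance (series):
  R_total = R_in + R_glass + R_air + R_glass + R_out
  R_total = 0.137 + 0.0199 + 0.14 + 0.0199 + 0.049 = 0.3658 m^2K/W
U-value = 1 / R_total = 1 / 0.3658 = 2.734 W/m^2K

2.734 W/m^2K


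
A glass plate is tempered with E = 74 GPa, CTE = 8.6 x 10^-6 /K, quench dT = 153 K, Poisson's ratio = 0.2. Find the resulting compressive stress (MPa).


Tempering stress: sigma = E * alpha * dT / (1 - nu)
  E (MPa) = 74 * 1000 = 74000
  Numerator = 74000 * (8.6 x 10^-6) * 153 = 97.3692
  Denominator = 1 - 0.2 = 0.8
  sigma = 97.3692 / 0.8 = 121.7 MPa

121.7 MPa


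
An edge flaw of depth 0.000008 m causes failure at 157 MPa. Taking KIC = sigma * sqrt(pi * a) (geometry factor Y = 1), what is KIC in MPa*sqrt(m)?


Fracture toughness: KIC = sigma * sqrt(pi * a)
  pi * a = pi * 0.000008 = 0.000025133
  sqrt(pi * a) = 0.005013
  KIC = 157 * 0.005013 = 0.787 MPa*sqrt(m)

0.787 MPa*sqrt(m)


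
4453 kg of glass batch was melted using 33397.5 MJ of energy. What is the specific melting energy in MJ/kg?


Rearrange E = m * s for s:
  s = E / m
  s = 33397.5 / 4453 = 7.5 MJ/kg

7.5 MJ/kg


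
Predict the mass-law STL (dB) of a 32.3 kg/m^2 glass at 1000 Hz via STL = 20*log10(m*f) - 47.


Mass law: STL = 20 * log10(m * f) - 47
  m * f = 32.3 * 1000 = 32300
  log10(32300) = 4.5092
  STL = 20 * 4.5092 - 47 = 90.184 - 47 = 43.2 dB

43.2 dB


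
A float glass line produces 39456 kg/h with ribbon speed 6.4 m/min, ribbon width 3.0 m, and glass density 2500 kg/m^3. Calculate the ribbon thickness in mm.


Ribbon cross-section from mass balance:
  Volume rate = throughput / density = 39456 / 2500 = 15.7824 m^3/h
  thickness = volume rate / (speed * 60 * width), i.e.
  thickness = throughput / (60 * speed * width * density) * 1000
  thickness = 39456 / (60 * 6.4 * 3.0 * 2500) * 1000 = 13.7 mm

13.7 mm


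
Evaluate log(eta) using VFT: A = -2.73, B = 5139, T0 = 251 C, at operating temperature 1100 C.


VFT equation: log(eta) = A + B / (T - T0)
  T - T0 = 1100 - 251 = 849
  B / (T - T0) = 5139 / 849 = 6.053
  log(eta) = -2.73 + 6.053 = 3.323

3.323


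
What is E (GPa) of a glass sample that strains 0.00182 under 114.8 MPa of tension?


Young's modulus: E = stress / strain
  E = 114.8 MPa / 0.00182 = 63076.92 MPa
Convert to GPa: 63076.92 / 1000 = 63.08 GPa

63.08 GPa


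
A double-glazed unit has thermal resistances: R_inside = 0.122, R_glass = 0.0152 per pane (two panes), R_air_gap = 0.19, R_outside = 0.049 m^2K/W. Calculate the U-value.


Total thermal resistance (series):
  R_total = R_in + R_glass + R_air + R_glass + R_out
  R_total = 0.122 + 0.0152 + 0.19 + 0.0152 + 0.049 = 0.3914 m^2K/W
U-value = 1 / R_total = 1 / 0.3914 = 2.555 W/m^2K

2.555 W/m^2K


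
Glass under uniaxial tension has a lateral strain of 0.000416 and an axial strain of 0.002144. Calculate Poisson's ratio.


Poisson's ratio: nu = lateral strain / axial strain
  nu = 0.000416 / 0.002144 = 0.194

0.194


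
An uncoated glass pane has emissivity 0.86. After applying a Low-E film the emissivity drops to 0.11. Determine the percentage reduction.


Percentage reduction = (1 - coated/uncoated) * 100
  Ratio = 0.11 / 0.86 = 0.1279
  Reduction = (1 - 0.1279) * 100 = 87.2%

87.2%


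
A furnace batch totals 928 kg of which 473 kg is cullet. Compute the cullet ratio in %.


Cullet ratio = (cullet mass / total batch mass) * 100
  Ratio = 473 / 928 * 100 = 50.97%

50.97%


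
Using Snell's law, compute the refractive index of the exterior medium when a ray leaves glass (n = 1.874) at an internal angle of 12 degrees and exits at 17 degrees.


Apply Snell's law: n1 * sin(theta1) = n2 * sin(theta2)
  n2 = n1 * sin(theta1) / sin(theta2)
  sin(12) = 0.207912
  sin(17) = 0.292372
  n2 = 1.874 * 0.207912 / 0.292372 = 1.3326

1.3326


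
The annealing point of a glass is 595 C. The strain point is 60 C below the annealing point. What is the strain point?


Strain point = annealing point - difference:
  T_strain = 595 - 60 = 535 C

535 C


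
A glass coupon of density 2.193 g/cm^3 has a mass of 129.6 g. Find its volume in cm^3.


Rearrange rho = m / V:
  V = m / rho
  V = 129.6 / 2.193 = 59.097 cm^3

59.097 cm^3


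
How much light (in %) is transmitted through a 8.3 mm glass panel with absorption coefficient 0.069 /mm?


Beer-Lambert law: T = exp(-alpha * thickness)
  exponent = -0.069 * 8.3 = -0.5727
  T = exp(-0.5727) = 0.564
  Percentage = 0.564 * 100 = 56.4%

56.4%


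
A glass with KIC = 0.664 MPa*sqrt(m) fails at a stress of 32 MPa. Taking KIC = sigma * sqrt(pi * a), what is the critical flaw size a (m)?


Rearrange KIC = sigma * sqrt(pi * a):
  sqrt(pi * a) = KIC / sigma
  sqrt(pi * a) = 0.664 / 32 = 0.02075
  a = (KIC / sigma)^2 / pi
  a = 0.02075^2 / pi = 0.0001371 m

0.0001371 m


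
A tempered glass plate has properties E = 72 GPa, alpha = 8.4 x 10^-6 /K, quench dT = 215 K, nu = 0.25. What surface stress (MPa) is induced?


Tempering stress: sigma = E * alpha * dT / (1 - nu)
  E (MPa) = 72 * 1000 = 72000
  Numerator = 72000 * (8.4 x 10^-6) * 215 = 130.032
  Denominator = 1 - 0.25 = 0.75
  sigma = 130.032 / 0.75 = 173.4 MPa

173.4 MPa


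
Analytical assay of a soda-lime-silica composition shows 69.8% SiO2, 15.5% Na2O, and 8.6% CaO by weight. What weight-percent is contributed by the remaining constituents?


Sum the three major oxides:
  SiO2 + Na2O + CaO = 69.8 + 15.5 + 8.6 = 93.9%
Subtract from 100%:
  Others = 100 - 93.9 = 6.1%

6.1%


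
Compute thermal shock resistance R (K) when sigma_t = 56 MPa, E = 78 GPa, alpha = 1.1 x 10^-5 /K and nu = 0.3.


Thermal shock resistance: R = sigma * (1 - nu) / (E * alpha)
  Numerator = 56 * (1 - 0.3) = 39.2
  Denominator = 78 * 1000 * (1.1 x 10^-5) = 0.858
  R = 39.2 / 0.858 = 45.7 K

45.7 K


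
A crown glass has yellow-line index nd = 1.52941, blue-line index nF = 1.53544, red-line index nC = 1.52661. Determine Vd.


Abbe number formula: Vd = (nd - 1) / (nF - nC)
  nd - 1 = 1.52941 - 1 = 0.52941
  nF - nC = 1.53544 - 1.52661 = 0.00883
  Vd = 0.52941 / 0.00883 = 59.96

59.96


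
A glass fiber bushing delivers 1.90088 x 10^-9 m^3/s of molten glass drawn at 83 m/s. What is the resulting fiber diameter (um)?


Cross-sectional area from continuity:
  A = Q / v = 1.90088 x 10^-9 / 83 = 2.290217 x 10^-11 m^2
Diameter from circular cross-section:
  d = sqrt(4A / pi) * 10^6 (m -> um)
  d = sqrt(4 * 2.290217 x 10^-11 / pi) * 10^6 = 5.4 um

5.4 um


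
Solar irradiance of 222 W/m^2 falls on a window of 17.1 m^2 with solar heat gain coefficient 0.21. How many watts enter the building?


Solar heat gain: Q = Area * SHGC * Irradiance
  Q = 17.1 * 0.21 * 222 = 797.2 W

797.2 W


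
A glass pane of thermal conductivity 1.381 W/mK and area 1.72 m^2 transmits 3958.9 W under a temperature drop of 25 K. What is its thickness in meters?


Fourier's law: t = k * A * dT / Q
  t = 1.381 * 1.72 * 25 / 3958.9
  t = 59.383 / 3958.9 = 0.015 m

0.015 m


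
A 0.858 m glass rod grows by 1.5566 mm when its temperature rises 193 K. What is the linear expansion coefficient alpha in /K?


Rearrange dL = alpha * L0 * dT for alpha:
  alpha = dL / (L0 * dT)
  alpha = (1.5566 / 1000) / (0.858 * 193) = 0.0000094 /K = 9.4 x 10^-6 /K

9.4 x 10^-6 /K


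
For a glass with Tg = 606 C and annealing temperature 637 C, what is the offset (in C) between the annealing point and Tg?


Offset = T_anneal - Tg:
  offset = 637 - 606 = 31 C

31 C


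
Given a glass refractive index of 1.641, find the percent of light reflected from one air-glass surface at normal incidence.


Fresnel reflectance at normal incidence:
  R = ((n - 1)/(n + 1))^2
  (n - 1)/(n + 1) = (1.641 - 1)/(1.641 + 1) = 0.242711
  R = 0.242711^2 = 0.0589086
  R(%) = 0.0589086 * 100 = 5.891%

5.891%


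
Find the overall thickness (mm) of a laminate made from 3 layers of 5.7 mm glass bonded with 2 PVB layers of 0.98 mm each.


Total thickness = glass contribution + PVB contribution
  Glass: 3 * 5.7 = 17.1 mm
  PVB: 2 * 0.98 = 1.96 mm
  Total = 17.1 + 1.96 = 19.06 mm

19.06 mm


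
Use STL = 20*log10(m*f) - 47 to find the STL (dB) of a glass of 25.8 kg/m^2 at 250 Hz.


Mass law: STL = 20 * log10(m * f) - 47
  m * f = 25.8 * 250 = 6450
  log10(6450) = 3.80956
  STL = 20 * 3.80956 - 47 = 76.1912 - 47 = 29.2 dB

29.2 dB


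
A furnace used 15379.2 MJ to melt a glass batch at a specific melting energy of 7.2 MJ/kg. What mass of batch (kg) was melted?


Rearrange E = m * s for m:
  m = E / s
  m = 15379.2 / 7.2 = 2136.0 kg

2136.0 kg


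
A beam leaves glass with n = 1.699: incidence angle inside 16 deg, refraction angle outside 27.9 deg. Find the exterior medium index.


Apply Snell's law: n1 * sin(theta1) = n2 * sin(theta2)
  n2 = n1 * sin(theta1) / sin(theta2)
  sin(16) = 0.275637
  sin(27.9) = 0.46793
  n2 = 1.699 * 0.275637 / 0.46793 = 1.0008

1.0008


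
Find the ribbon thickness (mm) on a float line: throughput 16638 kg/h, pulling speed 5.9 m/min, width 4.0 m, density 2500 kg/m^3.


Ribbon cross-section from mass balance:
  Volume rate = throughput / density = 16638 / 2500 = 6.6552 m^3/h
  thickness = volume rate / (speed * 60 * width), i.e.
  thickness = throughput / (60 * speed * width * density) * 1000
  thickness = 16638 / (60 * 5.9 * 4.0 * 2500) * 1000 = 4.7 mm

4.7 mm


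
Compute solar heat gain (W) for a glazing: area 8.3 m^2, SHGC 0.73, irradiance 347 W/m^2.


Solar heat gain: Q = Area * SHGC * Irradiance
  Q = 8.3 * 0.73 * 347 = 2102.5 W

2102.5 W


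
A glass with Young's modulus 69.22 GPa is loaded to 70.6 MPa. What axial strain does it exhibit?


Rearrange E = sigma / epsilon:
  epsilon = sigma / E
  E (MPa) = 69.22 * 1000 = 69220
  epsilon = 70.6 / 69220 = 0.00102

0.00102


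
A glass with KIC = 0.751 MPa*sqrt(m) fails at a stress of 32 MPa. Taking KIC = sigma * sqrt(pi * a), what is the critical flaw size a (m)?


Rearrange KIC = sigma * sqrt(pi * a):
  sqrt(pi * a) = KIC / sigma
  sqrt(pi * a) = 0.751 / 32 = 0.023469
  a = (KIC / sigma)^2 / pi
  a = 0.023469^2 / pi = 0.0001753 m

0.0001753 m


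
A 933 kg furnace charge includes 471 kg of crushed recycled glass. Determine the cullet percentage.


Cullet ratio = (cullet mass / total batch mass) * 100
  Ratio = 471 / 933 * 100 = 50.48%

50.48%


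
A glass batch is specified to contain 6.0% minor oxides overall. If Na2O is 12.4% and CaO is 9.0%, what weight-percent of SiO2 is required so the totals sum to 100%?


Known pieces sum to 100%:
  SiO2 = 100 - (others + Na2O + CaO)
  SiO2 = 100 - (6.0 + 12.4 + 9.0) = 72.6%

72.6%


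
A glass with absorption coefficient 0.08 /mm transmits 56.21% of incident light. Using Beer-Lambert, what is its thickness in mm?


Rearrange T = exp(-alpha * thickness):
  thickness = -ln(T) / alpha
  T = 56.21/100 = 0.5621
  ln(T) = -0.57608
  -ln(T) = 0.57608
  thickness = 0.57608 / 0.08 = 7.2 mm

7.2 mm


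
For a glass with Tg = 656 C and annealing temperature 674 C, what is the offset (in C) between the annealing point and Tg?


Offset = T_anneal - Tg:
  offset = 674 - 656 = 18 C

18 C


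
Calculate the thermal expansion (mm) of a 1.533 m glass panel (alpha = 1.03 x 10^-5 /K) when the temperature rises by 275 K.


Thermal expansion formula: dL = alpha * L0 * dT
  dL = (1.03 x 10^-5) * 1.533 * 275 = 0.00434222 m
Convert to mm: 0.00434222 * 1000 = 4.3422 mm

4.3422 mm


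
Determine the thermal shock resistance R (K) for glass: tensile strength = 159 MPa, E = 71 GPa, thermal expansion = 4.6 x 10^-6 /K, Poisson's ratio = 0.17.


Thermal shock resistance: R = sigma * (1 - nu) / (E * alpha)
  Numerator = 159 * (1 - 0.17) = 131.97
  Denominator = 71 * 1000 * (4.6 x 10^-6) = 0.3266
  R = 131.97 / 0.3266 = 404.1 K

404.1 K


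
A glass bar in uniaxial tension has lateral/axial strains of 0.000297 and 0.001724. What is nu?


Poisson's ratio: nu = lateral strain / axial strain
  nu = 0.000297 / 0.001724 = 0.1723

0.1723


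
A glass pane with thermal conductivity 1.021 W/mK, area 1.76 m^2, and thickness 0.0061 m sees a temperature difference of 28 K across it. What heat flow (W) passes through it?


Fourier's law: Q = k * A * dT / t
  Q = 1.021 * 1.76 * 28 / 0.0061
  Q = 50.31488 / 0.0061 = 8248.3 W

8248.3 W


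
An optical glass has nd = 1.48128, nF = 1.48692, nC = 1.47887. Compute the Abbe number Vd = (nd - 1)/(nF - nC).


Abbe number formula: Vd = (nd - 1) / (nF - nC)
  nd - 1 = 1.48128 - 1 = 0.48128
  nF - nC = 1.48692 - 1.47887 = 0.00805
  Vd = 0.48128 / 0.00805 = 59.79

59.79


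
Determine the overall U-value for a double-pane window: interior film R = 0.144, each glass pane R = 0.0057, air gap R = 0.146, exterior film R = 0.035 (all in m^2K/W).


Total thermal resistance (series):
  R_total = R_in + R_glass + R_air + R_glass + R_out
  R_total = 0.144 + 0.0057 + 0.146 + 0.0057 + 0.035 = 0.3364 m^2K/W
U-value = 1 / R_total = 1 / 0.3364 = 2.973 W/m^2K

2.973 W/m^2K


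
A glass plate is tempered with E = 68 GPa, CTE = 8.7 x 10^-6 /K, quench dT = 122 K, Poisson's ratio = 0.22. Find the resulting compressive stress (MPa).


Tempering stress: sigma = E * alpha * dT / (1 - nu)
  E (MPa) = 68 * 1000 = 68000
  Numerator = 68000 * (8.7 x 10^-6) * 122 = 72.1752
  Denominator = 1 - 0.22 = 0.78
  sigma = 72.1752 / 0.78 = 92.5 MPa

92.5 MPa


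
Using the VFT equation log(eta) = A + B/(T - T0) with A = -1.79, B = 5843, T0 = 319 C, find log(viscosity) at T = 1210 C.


VFT equation: log(eta) = A + B / (T - T0)
  T - T0 = 1210 - 319 = 891
  B / (T - T0) = 5843 / 891 = 6.558
  log(eta) = -1.79 + 6.558 = 4.768

4.768
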